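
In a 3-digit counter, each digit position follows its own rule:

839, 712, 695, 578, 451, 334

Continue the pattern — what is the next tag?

217

First digit: −1 each step, mod 10, so 8, 7, 6, 5, 4, 3 → 2.
Second digit: −2 each step, mod 10, so 3, 1, 9, 7, 5, 3 → 1.
Third digit: 9, 2, 5, 8, 1, 4 → 7 (+3 each step, mod 10).
So the next tag is 217.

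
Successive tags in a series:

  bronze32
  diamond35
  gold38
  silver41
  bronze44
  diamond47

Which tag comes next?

gold50

Rank: bronze, diamond, gold, silver, bronze, diamond → gold (repeats bronze → diamond → gold → silver).
Second component goes 32, 35, 38, 41, 44, 47 → 50 (+3 each step).
Putting it together: gold50.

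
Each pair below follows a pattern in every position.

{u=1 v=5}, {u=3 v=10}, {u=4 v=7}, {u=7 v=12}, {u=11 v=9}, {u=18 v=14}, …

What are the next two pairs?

U: each term is the sum of the two before it, so 1, 3, 4, 7, 11, 18 → 29 → 47.
V: 5, 10, 7, 12, 9, 14 → 11 → 16 (alternating steps +5, −3, +5, −3, …).
So the next two pairs are {u=29 v=11} and {u=47 v=16}.

{u=29 v=11}, {u=47 v=16}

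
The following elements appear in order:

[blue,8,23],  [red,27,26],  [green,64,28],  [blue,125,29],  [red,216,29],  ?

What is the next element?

[green,343,28]

Colour: repeats blue → red → green, so blue, red, green, blue, red → green.
Second component: perfect cubes: 2³, 3³, 4³, …; 8, 27, 64, 125, 216 → 343.
Third component goes 23, 26, 28, 29, 29 → 28 (differences are 3, 2, 1, … (decreasing by 1 each time)).
Combining the parts gives [green,343,28].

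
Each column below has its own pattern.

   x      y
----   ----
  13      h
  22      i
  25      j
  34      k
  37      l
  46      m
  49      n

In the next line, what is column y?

o

Column y — letters move forward 1 place in the alphabet: h, i, j, k, l, m, n → o.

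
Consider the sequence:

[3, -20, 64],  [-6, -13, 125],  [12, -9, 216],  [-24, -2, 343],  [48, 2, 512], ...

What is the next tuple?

[-96, 9, 729]

First entry goes 3, -6, 12, -24, 48 → -96 (×(-2) each step).
Second entry: alternating steps +7, +4, +7, +4, …; -20, -13, -9, -2, 2 → 9.
Third entry: 64, 125, 216, 343, 512 → 729 (perfect cubes: 4³, 5³, 6³, …).
Combining the parts gives [-96, 9, 729].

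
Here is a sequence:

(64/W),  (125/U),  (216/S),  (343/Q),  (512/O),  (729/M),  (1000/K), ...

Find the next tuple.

(1331/I)

First component goes 64, 125, 216, 343, 512, 729, 1000 → 1331 (perfect cubes: 4³, 5³, 6³, …).
For the letter, letters move back 2 places in the alphabet: W, U, S, Q, O, M, K → I.
Combining the parts gives (1331/I).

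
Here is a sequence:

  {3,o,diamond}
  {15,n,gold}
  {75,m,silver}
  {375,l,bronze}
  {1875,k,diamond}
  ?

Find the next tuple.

First part — ×5 each step: 3, 15, 75, 375, 1875 → 9375.
Letter: letters move back 1 place in the alphabet; o, n, m, l, k → j.
Rank goes diamond, gold, silver, bronze, diamond → gold (repeats diamond → gold → silver → bronze).
So the next tuple is {9375,j,gold}.

{9375,j,gold}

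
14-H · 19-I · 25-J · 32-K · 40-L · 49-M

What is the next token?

First component — differences are 5, 6, 7, … (increasing by 1 each time): 14, 19, 25, 32, 40, 49 → 59.
Letter goes H, I, J, K, L, M → N (letters move forward 1 place in the alphabet).
Combining the parts gives 59-N.

59-N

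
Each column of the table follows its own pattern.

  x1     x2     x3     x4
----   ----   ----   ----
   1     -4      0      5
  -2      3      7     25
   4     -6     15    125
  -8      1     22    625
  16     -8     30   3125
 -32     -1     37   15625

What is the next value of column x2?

-10

For the column x2, alternating steps +7, −9, +7, −9, …: -4, 3, -6, 1, -8, -1 → -10.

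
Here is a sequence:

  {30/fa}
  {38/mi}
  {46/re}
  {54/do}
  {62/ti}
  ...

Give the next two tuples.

First part: 30, 38, 46, 54, 62 → 70 → 78 (+8 each step).
For the note, runs backward through the solfège scale do→ti: fa, mi, re, do, ti → la → sol.
Putting the parts together: {70/la} and then {78/sol}.

{70/la}, {78/sol}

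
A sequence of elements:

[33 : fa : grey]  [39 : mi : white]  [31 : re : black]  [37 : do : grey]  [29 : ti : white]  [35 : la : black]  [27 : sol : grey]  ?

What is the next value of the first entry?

33

First entry: alternating steps +6, −8, +6, −8, …; 33, 39, 31, 37, 29, 35, 27 → 33.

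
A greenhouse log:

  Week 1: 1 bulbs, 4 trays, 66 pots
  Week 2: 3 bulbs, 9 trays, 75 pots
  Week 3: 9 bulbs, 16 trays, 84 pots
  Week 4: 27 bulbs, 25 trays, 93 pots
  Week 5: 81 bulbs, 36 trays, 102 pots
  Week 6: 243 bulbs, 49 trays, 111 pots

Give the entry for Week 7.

Bulbs goes 1, 3, 9, 27, 81, 243 → 729 (×3 each step).
Trays — perfect squares: 2², 3², 4², …: 4, 9, 16, 25, 36, 49 → 64.
Pots: 66, 75, 84, 93, 102, 111 → 120 (+9 each step).
So the next record is 729 bulbs, 64 trays, 120 pots.

729 bulbs, 64 trays, 120 pots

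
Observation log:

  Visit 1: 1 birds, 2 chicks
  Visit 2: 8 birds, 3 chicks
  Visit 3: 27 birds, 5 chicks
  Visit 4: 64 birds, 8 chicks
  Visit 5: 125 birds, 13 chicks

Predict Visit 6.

Birds — perfect cubes: 1³, 2³, 3³, …: 1, 8, 27, 64, 125 → 216.
Chicks — each term is the sum of the two before it: 2, 3, 5, 8, 13 → 21.
So the next line is 216 birds, 21 chicks.

216 birds, 21 chicks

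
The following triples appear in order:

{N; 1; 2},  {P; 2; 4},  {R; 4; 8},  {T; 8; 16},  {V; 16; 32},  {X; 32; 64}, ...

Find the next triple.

{Z; 64; 128}

Letter goes N, P, R, T, V, X → Z (letters move forward 2 places in the alphabet).
For the second coordinate, ×2 each step: 1, 2, 4, 8, 16, 32 → 64.
Third coordinate goes 2, 4, 8, 16, 32, 64 → 128 (×2 each step).
So the next triple is {Z; 64; 128}.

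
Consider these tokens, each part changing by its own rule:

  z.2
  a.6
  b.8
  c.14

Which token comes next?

For the letter, letters move forward 1 place in the alphabet, wrapping Z→A: z, a, b, c → d.
Second component goes 2, 6, 8, 14 → 22 (each term is the sum of the two before it).
Combining the parts gives d.22.

d.22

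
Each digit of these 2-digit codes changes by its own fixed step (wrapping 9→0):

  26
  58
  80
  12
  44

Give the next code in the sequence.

76

First digit: +3 each step, mod 10; 2, 5, 8, 1, 4 → 7.
Second digit: +2 each step, mod 10; 6, 8, 0, 2, 4 → 6.
So the next code is 76.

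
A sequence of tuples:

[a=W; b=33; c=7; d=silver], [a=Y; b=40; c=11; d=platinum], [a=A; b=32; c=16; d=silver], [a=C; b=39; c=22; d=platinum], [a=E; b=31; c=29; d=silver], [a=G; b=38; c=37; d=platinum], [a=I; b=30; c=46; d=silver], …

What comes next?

[a=K; b=37; c=56; d=platinum]

A: letters move forward 2 places in the alphabet, wrapping Z→A; W, Y, A, C, E, G, I → K.
B: 33, 40, 32, 39, 31, 38, 30 → 37 (alternating steps +7, −8, +7, −8, …).
C: differences are 4, 5, 6, … (increasing by 1 each time), so 7, 11, 16, 22, 29, 37, 46 → 56.
D goes silver, platinum, silver, platinum, silver, platinum, silver → platinum (alternates silver ↔ platinum).
So the next tuple is [a=K; b=37; c=56; d=platinum].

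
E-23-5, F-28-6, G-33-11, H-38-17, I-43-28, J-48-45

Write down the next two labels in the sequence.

Letter: letters move forward 1 place in the alphabet, so E, F, G, H, I, J → K → L.
Second component: 23, 28, 33, 38, 43, 48 → 53 → 58 (+5 each step).
Third component: 5, 6, 11, 17, 28, 45 → 73 → 118 (each term is the sum of the two before it).
Putting the parts together: K-53-73 and then L-58-118.

K-53-73, L-58-118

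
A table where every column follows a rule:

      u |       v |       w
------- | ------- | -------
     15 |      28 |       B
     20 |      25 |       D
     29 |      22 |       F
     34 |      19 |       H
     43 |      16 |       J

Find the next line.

For the column u, alternating steps +5, +9, +5, +9, …: 15, 20, 29, 34, 43 → 48.
For the column v, −3 each step: 28, 25, 22, 19, 16 → 13.
Column w: B, D, F, H, J → L (letters move forward 2 places in the alphabet).
Putting it together: 48  13  L.

48  13  L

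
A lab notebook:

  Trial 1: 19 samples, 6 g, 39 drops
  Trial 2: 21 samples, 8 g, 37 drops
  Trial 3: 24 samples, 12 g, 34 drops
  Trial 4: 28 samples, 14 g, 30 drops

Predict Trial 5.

33 samples, 18 g, 25 drops

For the samples, differences are 2, 3, 4, … (increasing by 1 each time): 19, 21, 24, 28 → 33.
For the g, alternating steps +2, +4, +2, +4, …: 6, 8, 12, 14 → 18.
Drops: together with the samples always sums to 58, so 39, 37, 34, 30 → 25.
So the next row is 33 samples, 18 g, 25 drops.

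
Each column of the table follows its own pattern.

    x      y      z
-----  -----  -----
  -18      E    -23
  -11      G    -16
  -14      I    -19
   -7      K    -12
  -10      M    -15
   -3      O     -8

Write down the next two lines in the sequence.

Column x goes -18, -11, -14, -7, -10, -3 → -6 → 1 (alternating steps +7, −3, +7, −3, …).
Column y: E, G, I, K, M, O → Q → S (letters move forward 2 places in the alphabet).
Column z: always 5 less than the column x, so -23, -16, -19, -12, -15, -8 → -11 → -4.
Putting the parts together: -6  Q  -11 and then 1  S  -4.

-6  Q  -11; 1  S  -4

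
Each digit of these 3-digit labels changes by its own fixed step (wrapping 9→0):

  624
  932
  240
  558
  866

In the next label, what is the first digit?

First digit: 6, 9, 2, 5, 8 → 1 (+3 each step, mod 10).

1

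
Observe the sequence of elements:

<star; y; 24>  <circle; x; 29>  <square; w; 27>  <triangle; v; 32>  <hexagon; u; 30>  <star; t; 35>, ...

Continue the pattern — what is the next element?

<circle; s; 33>

For the shape, repeats star → circle → square → triangle → hexagon: star, circle, square, triangle, hexagon, star → circle.
Letter — letters move back 1 place in the alphabet: y, x, w, v, u, t → s.
Third entry goes 24, 29, 27, 32, 30, 35 → 33 (alternating steps +5, −2, +5, −2, …).
Combining the parts gives <circle; s; 33>.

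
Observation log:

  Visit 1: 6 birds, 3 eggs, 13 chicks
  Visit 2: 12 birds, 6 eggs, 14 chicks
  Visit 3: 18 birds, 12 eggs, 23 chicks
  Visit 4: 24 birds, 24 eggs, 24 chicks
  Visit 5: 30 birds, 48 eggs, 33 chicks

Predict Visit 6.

Birds goes 6, 12, 18, 24, 30 → 36 (+6 each step).
Eggs: 3, 6, 12, 24, 48 → 96 (×2 each step).
Chicks: alternating steps +1, +9, +1, +9, …; 13, 14, 23, 24, 33 → 34.
Combining the parts gives 36 birds, 96 eggs, 34 chicks.

36 birds, 96 eggs, 34 chicks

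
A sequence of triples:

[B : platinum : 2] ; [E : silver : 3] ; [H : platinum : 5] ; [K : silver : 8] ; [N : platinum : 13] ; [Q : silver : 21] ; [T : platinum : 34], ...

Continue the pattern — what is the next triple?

Letter: letters move forward 3 places in the alphabet, so B, E, H, K, N, Q, T → W.
For the metal, alternates platinum ↔ silver: platinum, silver, platinum, silver, platinum, silver, platinum → silver.
Third component — each term is the sum of the two before it: 2, 3, 5, 8, 13, 21, 34 → 55.
So the next triple is [W : silver : 55].

[W : silver : 55]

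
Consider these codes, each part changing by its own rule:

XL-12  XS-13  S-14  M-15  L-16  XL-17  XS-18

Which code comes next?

S-19

Size — repeats XL → XS → S → M → L: XL, XS, S, M, L, XL, XS → S.
Second component: 12, 13, 14, 15, 16, 17, 18 → 19 (+1 each step).
So the next code is S-19.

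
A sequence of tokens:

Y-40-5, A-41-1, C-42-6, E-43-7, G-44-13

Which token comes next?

Letter: letters move forward 2 places in the alphabet, wrapping Z→A, so Y, A, C, E, G → I.
Second component — +1 each step: 40, 41, 42, 43, 44 → 45.
Third component: each term is the sum of the two before it, so 5, 1, 6, 7, 13 → 20.
Combining the parts gives I-45-20.

I-45-20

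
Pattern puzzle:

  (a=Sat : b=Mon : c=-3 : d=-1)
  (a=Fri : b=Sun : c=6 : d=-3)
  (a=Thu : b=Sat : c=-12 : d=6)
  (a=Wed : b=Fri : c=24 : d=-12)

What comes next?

A: Sat, Fri, Thu, Wed → Tue (runs backward through the weekdays Mon→Sun).
B goes Mon, Sun, Sat, Fri → Thu (runs backward through the weekdays Mon→Sun).
For the c, ×(-2) each step: -3, 6, -12, 24 → -48.
D goes -1, -3, 6, -12 → 24 (always the previous value of the c).
Putting it together: (a=Tue : b=Thu : c=-48 : d=24).

(a=Tue : b=Thu : c=-48 : d=24)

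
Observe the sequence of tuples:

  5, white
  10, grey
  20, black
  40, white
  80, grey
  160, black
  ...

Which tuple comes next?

320, white

First coordinate — ×2 each step: 5, 10, 20, 40, 80, 160 → 320.
Shade: white, grey, black, white, grey, black → white (repeats white → grey → black).
Putting it together: 320, white.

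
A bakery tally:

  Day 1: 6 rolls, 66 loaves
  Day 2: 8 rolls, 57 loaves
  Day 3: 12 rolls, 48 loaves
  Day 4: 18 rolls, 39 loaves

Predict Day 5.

Rolls: differences are 2, 4, 6, … (increasing by 2 each time); 6, 8, 12, 18 → 26.
Loaves — −9 each step: 66, 57, 48, 39 → 30.
So the next row is 26 rolls, 30 loaves.

26 rolls, 30 loaves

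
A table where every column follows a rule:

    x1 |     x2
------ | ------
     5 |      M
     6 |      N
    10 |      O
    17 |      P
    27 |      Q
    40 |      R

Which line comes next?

Column x1 goes 5, 6, 10, 17, 27, 40 → 56 (differences are 1, 4, 7, … (increasing by 3 each time)).
Column x2: letters move forward 1 place in the alphabet; M, N, O, P, Q, R → S.
Putting it together: 56  S.

56  S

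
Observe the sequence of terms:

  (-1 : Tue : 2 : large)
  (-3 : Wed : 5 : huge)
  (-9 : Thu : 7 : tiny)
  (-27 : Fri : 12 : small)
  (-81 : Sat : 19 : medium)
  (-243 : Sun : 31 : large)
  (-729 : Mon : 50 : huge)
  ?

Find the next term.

(-2187 : Tue : 81 : tiny)

First part — ×3 each step: -1, -3, -9, -27, -81, -243, -729 → -2187.
Day: runs through the weekdays Mon→Sun; Tue, Wed, Thu, Fri, Sat, Sun, Mon → Tue.
Third part — each term is the sum of the two before it: 2, 5, 7, 12, 19, 31, 50 → 81.
Size: repeats large → huge → tiny → small → medium; large, huge, tiny, small, medium, large, huge → tiny.
Putting it together: (-2187 : Tue : 81 : tiny).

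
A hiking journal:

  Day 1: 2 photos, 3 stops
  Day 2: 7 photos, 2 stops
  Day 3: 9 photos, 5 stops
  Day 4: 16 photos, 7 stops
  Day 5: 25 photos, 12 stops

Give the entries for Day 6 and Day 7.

41 photos, 19 stops; 66 photos, 31 stops

Photos goes 2, 7, 9, 16, 25 → 41 → 66 (each term is the sum of the two before it).
Stops: each term is the sum of the two before it, so 3, 2, 5, 7, 12 → 19 → 31.
So the next two rows are 41 photos, 19 stops and 66 photos, 31 stops.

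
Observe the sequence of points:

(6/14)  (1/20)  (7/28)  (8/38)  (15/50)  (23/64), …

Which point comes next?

(38/80)

For the first entry, each term is the sum of the two before it: 6, 1, 7, 8, 15, 23 → 38.
Second entry: 14, 20, 28, 38, 50, 64 → 80 (differences are 6, 8, 10, … (increasing by 2 each time)).
Putting it together: (38/80).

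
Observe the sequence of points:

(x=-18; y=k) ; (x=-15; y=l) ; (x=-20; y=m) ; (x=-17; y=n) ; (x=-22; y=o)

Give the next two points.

(x=-19; y=p), (x=-24; y=q)

X: -18, -15, -20, -17, -22 → -19 → -24 (alternating steps +3, −5, +3, −5, …).
Y: letters move forward 1 place in the alphabet, so k, l, m, n, o → p → q.
So the next two points are (x=-19; y=p) and (x=-24; y=q).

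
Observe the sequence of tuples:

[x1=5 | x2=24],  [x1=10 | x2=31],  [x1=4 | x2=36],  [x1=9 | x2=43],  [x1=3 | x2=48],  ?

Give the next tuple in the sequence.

[x1=8 | x2=55]

X1 — alternating steps +5, −6, +5, −6, …: 5, 10, 4, 9, 3 → 8.
X2: alternating steps +7, +5, +7, +5, …; 24, 31, 36, 43, 48 → 55.
So the next tuple is [x1=8 | x2=55].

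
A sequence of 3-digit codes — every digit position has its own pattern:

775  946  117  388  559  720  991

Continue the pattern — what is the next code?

First digit: +2 each step, mod 10, so 7, 9, 1, 3, 5, 7, 9 → 1.
For the second digit, −3 each step, mod 10: 7, 4, 1, 8, 5, 2, 9 → 6.
Third digit: 5, 6, 7, 8, 9, 0, 1 → 2 (+1 each step, mod 10).
Combining the parts gives 162.

162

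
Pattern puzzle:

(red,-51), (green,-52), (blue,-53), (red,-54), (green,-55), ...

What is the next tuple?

(blue,-56)

Colour — repeats red → green → blue: red, green, blue, red, green → blue.
Second slot goes -51, -52, -53, -54, -55 → -56 (−1 each step).
Putting it together: (blue,-56).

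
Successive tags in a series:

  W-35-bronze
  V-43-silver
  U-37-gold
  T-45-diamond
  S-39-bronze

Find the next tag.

Letter goes W, V, U, T, S → R (letters move back 1 place in the alphabet).
Second component: alternating steps +8, −6, +8, −6, …; 35, 43, 37, 45, 39 → 47.
Rank: bronze, silver, gold, diamond, bronze → silver (repeats bronze → silver → gold → diamond).
So the next tag is R-47-silver.

R-47-silver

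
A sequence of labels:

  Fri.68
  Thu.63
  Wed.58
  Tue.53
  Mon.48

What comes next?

Day: Fri, Thu, Wed, Tue, Mon → Sun (runs backward through the weekdays Mon→Sun).
Second component goes 68, 63, 58, 53, 48 → 43 (−5 each step).
So the next label is Sun.43.

Sun.43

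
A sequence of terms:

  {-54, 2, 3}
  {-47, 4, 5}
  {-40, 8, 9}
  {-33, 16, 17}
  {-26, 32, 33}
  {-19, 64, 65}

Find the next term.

{-12, 128, 129}

First entry goes -54, -47, -40, -33, -26, -19 → -12 (+7 each step).
Second entry — ×2 each step: 2, 4, 8, 16, 32, 64 → 128.
Third entry: 3, 5, 9, 17, 33, 65 → 129 (always 1 more than the second entry).
Putting it together: {-12, 128, 129}.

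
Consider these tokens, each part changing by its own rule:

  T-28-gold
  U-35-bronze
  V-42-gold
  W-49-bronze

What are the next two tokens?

X-56-gold then Y-63-bronze

Letter: letters move forward 1 place in the alphabet, so T, U, V, W → X → Y.
Second component: +7 each step, so 28, 35, 42, 49 → 56 → 63.
Rank: alternates gold ↔ bronze, so gold, bronze, gold, bronze → gold → bronze.
So the next two tokens are X-56-gold and Y-63-bronze.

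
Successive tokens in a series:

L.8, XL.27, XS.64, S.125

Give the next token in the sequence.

M.216

For the size, runs through clothing sizes XS→XL: L, XL, XS, S → M.
Second component: perfect cubes: 2³, 3³, 4³, …; 8, 27, 64, 125 → 216.
Combining the parts gives M.216.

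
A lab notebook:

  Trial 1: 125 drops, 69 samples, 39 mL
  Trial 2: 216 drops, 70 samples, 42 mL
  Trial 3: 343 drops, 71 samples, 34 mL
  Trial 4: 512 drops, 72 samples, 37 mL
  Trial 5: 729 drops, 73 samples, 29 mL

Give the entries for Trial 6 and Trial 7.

1000 drops, 74 samples, 32 mL; 1331 drops, 75 samples, 24 mL

Drops — perfect cubes: 5³, 6³, 7³, …: 125, 216, 343, 512, 729 → 1000 → 1331.
For the samples, +1 each step: 69, 70, 71, 72, 73 → 74 → 75.
ML: alternating steps +3, −8, +3, −8, …, so 39, 42, 34, 37, 29 → 32 → 24.
Putting the parts together: 1000 drops, 74 samples, 32 mL and then 1331 drops, 75 samples, 24 mL.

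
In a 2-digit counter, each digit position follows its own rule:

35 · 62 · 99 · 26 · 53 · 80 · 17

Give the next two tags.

44, 71

First digit: +3 each step, mod 10; 3, 6, 9, 2, 5, 8, 1 → 4 → 7.
Second digit: −3 each step, mod 10; 5, 2, 9, 6, 3, 0, 7 → 4 → 1.
So the next two tags are 44 and 71.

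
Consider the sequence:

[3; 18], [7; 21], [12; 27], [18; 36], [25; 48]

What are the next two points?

[33; 63], [42; 81]

First coordinate: differences are 4, 5, 6, … (increasing by 1 each time); 3, 7, 12, 18, 25 → 33 → 42.
Second coordinate — differences are 3, 6, 9, … (increasing by 3 each time): 18, 21, 27, 36, 48 → 63 → 81.
So the next two points are [33; 63] and [42; 81].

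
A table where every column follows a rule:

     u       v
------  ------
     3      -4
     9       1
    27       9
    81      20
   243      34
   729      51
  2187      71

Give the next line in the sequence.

6561  94

Column u: ×3 each step, so 3, 9, 27, 81, 243, 729, 2187 → 6561.
Column v: differences are 5, 8, 11, … (increasing by 3 each time), so -4, 1, 9, 20, 34, 51, 71 → 94.
So the next line is 6561  94.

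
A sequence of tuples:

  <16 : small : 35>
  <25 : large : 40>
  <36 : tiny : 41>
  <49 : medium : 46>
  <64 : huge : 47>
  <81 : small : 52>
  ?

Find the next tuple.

<100 : large : 53>

First value: 16, 25, 36, 49, 64, 81 → 100 (perfect squares: 4², 5², 6², …).
Size: repeats small → large → tiny → medium → huge, so small, large, tiny, medium, huge, small → large.
Third value — alternating steps +5, +1, +5, +1, …: 35, 40, 41, 46, 47, 52 → 53.
Combining the parts gives <100 : large : 53>.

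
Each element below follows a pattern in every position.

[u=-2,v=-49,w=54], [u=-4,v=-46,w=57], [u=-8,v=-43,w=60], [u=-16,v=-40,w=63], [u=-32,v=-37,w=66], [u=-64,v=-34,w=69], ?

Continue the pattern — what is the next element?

U: ×2 each step; -2, -4, -8, -16, -32, -64 → -128.
V goes -49, -46, -43, -40, -37, -34 → -31 (+3 each step).
W — +3 each step: 54, 57, 60, 63, 66, 69 → 72.
So the next element is [u=-128,v=-31,w=72].

[u=-128,v=-31,w=72]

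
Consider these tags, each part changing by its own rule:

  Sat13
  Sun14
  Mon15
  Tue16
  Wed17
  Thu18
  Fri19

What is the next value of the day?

Sat

Day: runs through the weekdays Mon→Sun; Sat, Sun, Mon, Tue, Wed, Thu, Fri → Sat.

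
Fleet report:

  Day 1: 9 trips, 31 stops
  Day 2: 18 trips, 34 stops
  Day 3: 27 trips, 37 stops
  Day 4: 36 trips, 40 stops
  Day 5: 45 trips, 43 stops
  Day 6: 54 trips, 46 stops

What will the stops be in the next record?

49

Trips: +9 each step, so 9, 18, 27, 36, 45, 54 → 63.
Stops — +3 each step: 31, 34, 37, 40, 43, 46 → 49.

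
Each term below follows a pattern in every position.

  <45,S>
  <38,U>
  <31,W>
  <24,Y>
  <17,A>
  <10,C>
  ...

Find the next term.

First component goes 45, 38, 31, 24, 17, 10 → 3 (−7 each step).
Letter: letters move forward 2 places in the alphabet, wrapping Z→A, so S, U, W, Y, A, C → E.
So the next term is <3,E>.

<3,E>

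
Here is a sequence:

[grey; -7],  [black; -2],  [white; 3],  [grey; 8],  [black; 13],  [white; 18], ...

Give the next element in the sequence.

Shade goes grey, black, white, grey, black, white → grey (repeats grey → black → white).
For the second part, +5 each step: -7, -2, 3, 8, 13, 18 → 23.
So the next element is [grey; 23].

[grey; 23]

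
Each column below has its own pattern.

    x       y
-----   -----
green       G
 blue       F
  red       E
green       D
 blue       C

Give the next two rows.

For the column x, repeats green → blue → red: green, blue, red, green, blue → red → green.
Column y: G, F, E, D, C → B → A (letters move back 1 place in the alphabet).
Putting the parts together: red  B and then green  A.

red  B; green  A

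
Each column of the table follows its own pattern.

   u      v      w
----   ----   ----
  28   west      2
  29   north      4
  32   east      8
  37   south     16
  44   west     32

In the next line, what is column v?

Column v — repeats west → north → east → south: west, north, east, south, west → north.

north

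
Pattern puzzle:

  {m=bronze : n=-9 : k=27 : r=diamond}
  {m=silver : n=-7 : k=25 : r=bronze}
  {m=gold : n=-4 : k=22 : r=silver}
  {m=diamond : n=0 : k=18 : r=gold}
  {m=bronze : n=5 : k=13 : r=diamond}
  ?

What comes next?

{m=silver : n=11 : k=7 : r=bronze}

For the m, repeats bronze → silver → gold → diamond: bronze, silver, gold, diamond, bronze → silver.
For the n, differences are 2, 3, 4, … (increasing by 1 each time): -9, -7, -4, 0, 5 → 11.
For the k, together with the n always sums to 18: 27, 25, 22, 18, 13 → 7.
R: repeats diamond → bronze → silver → gold; diamond, bronze, silver, gold, diamond → bronze.
Combining the parts gives {m=silver : n=11 : k=7 : r=bronze}.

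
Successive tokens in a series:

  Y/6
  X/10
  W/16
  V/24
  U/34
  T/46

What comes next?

S/60

Letter: letters move back 1 place in the alphabet; Y, X, W, V, U, T → S.
Second component goes 6, 10, 16, 24, 34, 46 → 60 (differences are 4, 6, 8, … (increasing by 2 each time)).
So the next token is S/60.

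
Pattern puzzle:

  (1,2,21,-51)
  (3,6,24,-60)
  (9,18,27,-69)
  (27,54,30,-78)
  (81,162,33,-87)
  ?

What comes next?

(243,486,36,-96)

First coordinate: 1, 3, 9, 27, 81 → 243 (×3 each step).
Second coordinate: ×3 each step; 2, 6, 18, 54, 162 → 486.
Third coordinate goes 21, 24, 27, 30, 33 → 36 (+3 each step).
Fourth coordinate: −9 each step; -51, -60, -69, -78, -87 → -96.
Putting it together: (243,486,36,-96).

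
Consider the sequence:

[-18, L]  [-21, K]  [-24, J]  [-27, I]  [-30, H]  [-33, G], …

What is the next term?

First slot goes -18, -21, -24, -27, -30, -33 → -36 (−3 each step).
Letter: letters move back 1 place in the alphabet, so L, K, J, I, H, G → F.
So the next term is [-36, F].

[-36, F]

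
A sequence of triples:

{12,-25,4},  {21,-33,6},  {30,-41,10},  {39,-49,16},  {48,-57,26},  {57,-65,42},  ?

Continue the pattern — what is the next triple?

{66,-73,68}

First slot: +9 each step; 12, 21, 30, 39, 48, 57 → 66.
Second slot: -25, -33, -41, -49, -57, -65 → -73 (−8 each step).
Third slot: 4, 6, 10, 16, 26, 42 → 68 (each term is the sum of the two before it).
So the next triple is {66,-73,68}.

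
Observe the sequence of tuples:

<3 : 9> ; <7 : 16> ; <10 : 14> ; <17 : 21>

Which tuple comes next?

First part — each term is the sum of the two before it: 3, 7, 10, 17 → 27.
For the second part, alternating steps +7, −2, +7, −2, …: 9, 16, 14, 21 → 19.
Combining the parts gives <27 : 19>.

<27 : 19>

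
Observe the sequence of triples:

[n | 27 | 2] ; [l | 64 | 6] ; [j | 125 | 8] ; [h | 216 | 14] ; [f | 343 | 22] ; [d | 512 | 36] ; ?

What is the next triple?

Letter: n, l, j, h, f, d → b (letters move back 2 places in the alphabet).
Second value — perfect cubes: 3³, 4³, 5³, …: 27, 64, 125, 216, 343, 512 → 729.
Third value: each term is the sum of the two before it; 2, 6, 8, 14, 22, 36 → 58.
Combining the parts gives [b | 729 | 58].

[b | 729 | 58]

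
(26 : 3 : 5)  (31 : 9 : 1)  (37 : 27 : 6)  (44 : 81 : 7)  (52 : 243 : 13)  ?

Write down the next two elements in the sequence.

For the first slot, differences are 5, 6, 7, … (increasing by 1 each time): 26, 31, 37, 44, 52 → 61 → 71.
Second slot: ×3 each step; 3, 9, 27, 81, 243 → 729 → 2187.
Third slot: each term is the sum of the two before it; 5, 1, 6, 7, 13 → 20 → 33.
So the next two elements are (61 : 729 : 20) and (71 : 2187 : 33).

(61 : 729 : 20), (71 : 2187 : 33)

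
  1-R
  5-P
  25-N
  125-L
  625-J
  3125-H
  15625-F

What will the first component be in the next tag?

78125

First component — ×5 each step: 1, 5, 25, 125, 625, 3125, 15625 → 78125.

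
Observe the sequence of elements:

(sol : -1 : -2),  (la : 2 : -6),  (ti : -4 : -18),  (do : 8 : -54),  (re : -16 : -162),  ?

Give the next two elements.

(mi : 32 : -486), (fa : -64 : -1458)

Note goes sol, la, ti, do, re → mi → fa (runs through the solfège scale do→ti).
Second component: ×(-2) each step; -1, 2, -4, 8, -16 → 32 → -64.
Third component: -2, -6, -18, -54, -162 → -486 → -1458 (×3 each step).
Putting the parts together: (mi : 32 : -486) and then (fa : -64 : -1458).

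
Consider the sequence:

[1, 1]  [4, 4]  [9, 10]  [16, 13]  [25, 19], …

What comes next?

For the first slot, perfect squares: 1², 2², 3², …: 1, 4, 9, 16, 25 → 36.
Second slot: alternating steps +3, +6, +3, +6, …; 1, 4, 10, 13, 19 → 22.
Combining the parts gives [36, 22].

[36, 22]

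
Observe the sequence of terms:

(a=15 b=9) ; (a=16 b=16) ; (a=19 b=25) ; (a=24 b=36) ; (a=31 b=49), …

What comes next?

(a=40 b=64)

A: differences are 1, 3, 5, … (increasing by 2 each time), so 15, 16, 19, 24, 31 → 40.
B: 9, 16, 25, 36, 49 → 64 (perfect squares: 3², 4², 5², …).
Combining the parts gives (a=40 b=64).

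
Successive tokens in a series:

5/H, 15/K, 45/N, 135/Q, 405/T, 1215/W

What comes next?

First component goes 5, 15, 45, 135, 405, 1215 → 3645 (×3 each step).
For the letter, letters move forward 3 places in the alphabet: H, K, N, Q, T, W → Z.
Putting it together: 3645/Z.

3645/Z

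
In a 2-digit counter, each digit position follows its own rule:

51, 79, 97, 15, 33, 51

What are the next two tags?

79 then 97

For the first digit, +2 each step, mod 10: 5, 7, 9, 1, 3, 5 → 7 → 9.
For the second digit, −2 each step, mod 10: 1, 9, 7, 5, 3, 1 → 9 → 7.
Putting the parts together: 79 and then 97.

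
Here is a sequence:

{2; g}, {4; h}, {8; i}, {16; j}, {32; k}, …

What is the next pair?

{64; l}

First coordinate goes 2, 4, 8, 16, 32 → 64 (×2 each step).
Letter — letters move forward 1 place in the alphabet: g, h, i, j, k → l.
Putting it together: {64; l}.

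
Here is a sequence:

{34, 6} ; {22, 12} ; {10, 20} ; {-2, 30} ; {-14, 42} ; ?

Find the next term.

First slot: −12 each step; 34, 22, 10, -2, -14 → -26.
For the second slot, differences are 6, 8, 10, … (increasing by 2 each time): 6, 12, 20, 30, 42 → 56.
Combining the parts gives {-26, 56}.

{-26, 56}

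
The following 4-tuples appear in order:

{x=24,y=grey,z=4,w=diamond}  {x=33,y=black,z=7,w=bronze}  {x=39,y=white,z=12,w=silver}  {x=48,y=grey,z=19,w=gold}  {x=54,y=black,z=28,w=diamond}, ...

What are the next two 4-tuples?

X: alternating steps +9, +6, +9, +6, …, so 24, 33, 39, 48, 54 → 63 → 69.
Y — repeats grey → black → white: grey, black, white, grey, black → white → grey.
Z: differences are 3, 5, 7, … (increasing by 2 each time), so 4, 7, 12, 19, 28 → 39 → 52.
W — repeats diamond → bronze → silver → gold: diamond, bronze, silver, gold, diamond → bronze → silver.
So the next two 4-tuples are {x=63,y=white,z=39,w=bronze} and {x=69,y=grey,z=52,w=silver}.

{x=63,y=white,z=39,w=bronze}, {x=69,y=grey,z=52,w=silver}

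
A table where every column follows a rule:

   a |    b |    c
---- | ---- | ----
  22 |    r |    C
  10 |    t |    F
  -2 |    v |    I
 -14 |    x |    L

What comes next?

-26  z  O

Column a: 22, 10, -2, -14 → -26 (−12 each step).
Column b: letters move forward 2 places in the alphabet; r, t, v, x → z.
Column c: letters move forward 3 places in the alphabet; C, F, I, L → O.
So the next line is -26  z  O.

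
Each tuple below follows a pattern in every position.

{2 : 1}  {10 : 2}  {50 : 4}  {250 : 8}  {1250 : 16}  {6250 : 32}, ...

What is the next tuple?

First slot goes 2, 10, 50, 250, 1250, 6250 → 31250 (×5 each step).
Second slot goes 1, 2, 4, 8, 16, 32 → 64 (×2 each step).
Combining the parts gives {31250 : 64}.

{31250 : 64}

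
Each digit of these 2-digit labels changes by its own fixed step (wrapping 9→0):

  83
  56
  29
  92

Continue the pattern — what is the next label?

First digit goes 8, 5, 2, 9 → 6 (−3 each step, mod 10).
For the second digit, +3 each step, mod 10: 3, 6, 9, 2 → 5.
So the next label is 65.

65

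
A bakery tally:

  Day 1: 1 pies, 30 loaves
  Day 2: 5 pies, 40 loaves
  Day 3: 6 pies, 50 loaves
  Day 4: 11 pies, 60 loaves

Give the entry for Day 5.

17 pies, 70 loaves

Pies: each term is the sum of the two before it, so 1, 5, 6, 11 → 17.
Loaves goes 30, 40, 50, 60 → 70 (+10 each step).
Putting it together: 17 pies, 70 loaves.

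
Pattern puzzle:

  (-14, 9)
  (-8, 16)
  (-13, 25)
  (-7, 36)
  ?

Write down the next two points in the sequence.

(-12, 49), (-6, 64)

First value: -14, -8, -13, -7 → -12 → -6 (alternating steps +6, −5, +6, −5, …).
Second value goes 9, 16, 25, 36 → 49 → 64 (perfect squares: 3², 4², 5², …).
Putting the parts together: (-12, 49) and then (-6, 64).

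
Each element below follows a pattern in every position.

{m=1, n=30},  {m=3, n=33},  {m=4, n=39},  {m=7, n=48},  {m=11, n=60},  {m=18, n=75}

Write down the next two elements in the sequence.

M — each term is the sum of the two before it: 1, 3, 4, 7, 11, 18 → 29 → 47.
N: differences are 3, 6, 9, … (increasing by 3 each time); 30, 33, 39, 48, 60, 75 → 93 → 114.
So the next two elements are {m=29, n=93} and {m=47, n=114}.

{m=29, n=93}, {m=47, n=114}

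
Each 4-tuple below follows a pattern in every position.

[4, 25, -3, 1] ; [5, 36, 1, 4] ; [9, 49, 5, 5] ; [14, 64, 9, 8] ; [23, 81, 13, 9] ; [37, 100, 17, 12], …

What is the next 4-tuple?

[60, 121, 21, 13]

First value: 4, 5, 9, 14, 23, 37 → 60 (each term is the sum of the two before it).
Second value: 25, 36, 49, 64, 81, 100 → 121 (perfect squares: 5², 6², 7², …).
Third value — +4 each step: -3, 1, 5, 9, 13, 17 → 21.
Fourth value: alternating steps +3, +1, +3, +1, …; 1, 4, 5, 8, 9, 12 → 13.
Putting it together: [60, 121, 21, 13].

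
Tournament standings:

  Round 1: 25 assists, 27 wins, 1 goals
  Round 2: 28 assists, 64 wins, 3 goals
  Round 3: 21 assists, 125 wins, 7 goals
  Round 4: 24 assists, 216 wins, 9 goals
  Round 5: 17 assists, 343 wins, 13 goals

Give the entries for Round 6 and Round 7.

20 assists, 512 wins, 15 goals; 13 assists, 729 wins, 19 goals

Assists: alternating steps +3, −7, +3, −7, …; 25, 28, 21, 24, 17 → 20 → 13.
Wins — perfect cubes: 3³, 4³, 5³, …: 27, 64, 125, 216, 343 → 512 → 729.
For the goals, alternating steps +2, +4, +2, +4, …: 1, 3, 7, 9, 13 → 15 → 19.
So the next two records are 20 assists, 512 wins, 15 goals and 13 assists, 729 wins, 19 goals.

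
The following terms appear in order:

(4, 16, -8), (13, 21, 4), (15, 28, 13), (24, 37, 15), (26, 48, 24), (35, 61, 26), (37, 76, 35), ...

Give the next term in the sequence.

(46, 93, 37)

For the first part, alternating steps +9, +2, +9, +2, …: 4, 13, 15, 24, 26, 35, 37 → 46.
Second part: differences are 5, 7, 9, … (increasing by 2 each time); 16, 21, 28, 37, 48, 61, 76 → 93.
Third part — always the previous value of the first part: -8, 4, 13, 15, 24, 26, 35 → 37.
So the next term is (46, 93, 37).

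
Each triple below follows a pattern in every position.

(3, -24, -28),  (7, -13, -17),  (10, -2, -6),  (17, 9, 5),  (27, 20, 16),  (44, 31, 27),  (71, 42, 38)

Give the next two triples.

(115, 53, 49), (186, 64, 60)

First coordinate: 3, 7, 10, 17, 27, 44, 71 → 115 → 186 (each term is the sum of the two before it).
Second coordinate — +11 each step: -24, -13, -2, 9, 20, 31, 42 → 53 → 64.
Third coordinate: always 4 less than the second coordinate, so -28, -17, -6, 5, 16, 27, 38 → 49 → 60.
Putting the parts together: (115, 53, 49) and then (186, 64, 60).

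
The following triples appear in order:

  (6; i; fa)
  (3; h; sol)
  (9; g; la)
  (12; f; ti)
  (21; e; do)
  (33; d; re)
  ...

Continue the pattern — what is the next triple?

First entry — each term is the sum of the two before it: 6, 3, 9, 12, 21, 33 → 54.
Letter: i, h, g, f, e, d → c (letters move back 1 place in the alphabet).
For the note, runs through the solfège scale do→ti: fa, sol, la, ti, do, re → mi.
Putting it together: (54; c; mi).

(54; c; mi)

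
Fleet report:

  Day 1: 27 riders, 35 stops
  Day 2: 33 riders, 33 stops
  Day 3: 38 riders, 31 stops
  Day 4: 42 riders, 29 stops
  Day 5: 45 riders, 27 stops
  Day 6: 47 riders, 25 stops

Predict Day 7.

For the riders, differences are 6, 5, 4, … (decreasing by 1 each time): 27, 33, 38, 42, 45, 47 → 48.
Stops: −2 each step; 35, 33, 31, 29, 27, 25 → 23.
So the next line is 48 riders, 23 stops.

48 riders, 23 stops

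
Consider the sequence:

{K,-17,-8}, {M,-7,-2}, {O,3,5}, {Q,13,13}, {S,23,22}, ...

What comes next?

Letter: K, M, O, Q, S → U (letters move forward 2 places in the alphabet).
For the second value, +10 each step: -17, -7, 3, 13, 23 → 33.
Third value: differences are 6, 7, 8, … (increasing by 1 each time), so -8, -2, 5, 13, 22 → 32.
Combining the parts gives {U,33,32}.

{U,33,32}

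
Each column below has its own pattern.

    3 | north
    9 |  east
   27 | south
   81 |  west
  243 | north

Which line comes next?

729  east

First component: ×3 each step; 3, 9, 27, 81, 243 → 729.
Direction goes north, east, south, west, north → east (repeats north → east → south → west).
So the next line is 729  east.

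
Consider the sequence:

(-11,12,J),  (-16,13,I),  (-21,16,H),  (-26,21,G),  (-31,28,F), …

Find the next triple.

First value: -11, -16, -21, -26, -31 → -36 (−5 each step).
For the second value, differences are 1, 3, 5, … (increasing by 2 each time): 12, 13, 16, 21, 28 → 37.
Letter: letters move back 1 place in the alphabet; J, I, H, G, F → E.
Putting it together: (-36,37,E).

(-36,37,E)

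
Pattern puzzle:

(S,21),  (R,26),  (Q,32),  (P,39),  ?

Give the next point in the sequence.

(O,47)

Letter goes S, R, Q, P → O (letters move back 1 place in the alphabet).
Second entry — differences are 5, 6, 7, … (increasing by 1 each time): 21, 26, 32, 39 → 47.
So the next point is (O,47).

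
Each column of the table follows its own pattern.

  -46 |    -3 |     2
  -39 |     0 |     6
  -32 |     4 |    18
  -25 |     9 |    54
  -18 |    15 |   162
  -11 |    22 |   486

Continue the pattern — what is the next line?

-4  30  1458

First component goes -46, -39, -32, -25, -18, -11 → -4 (+7 each step).
Second component goes -3, 0, 4, 9, 15, 22 → 30 (differences are 3, 4, 5, … (increasing by 1 each time)).
For the third component, ×3 each step: 2, 6, 18, 54, 162, 486 → 1458.
So the next line is -4  30  1458.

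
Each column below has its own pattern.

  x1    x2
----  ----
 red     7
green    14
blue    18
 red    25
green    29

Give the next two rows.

blue  36; red  40

Column x1: red, green, blue, red, green → blue → red (repeats red → green → blue).
For the column x2, alternating steps +7, +4, +7, +4, …: 7, 14, 18, 25, 29 → 36 → 40.
Putting the parts together: blue  36 and then red  40.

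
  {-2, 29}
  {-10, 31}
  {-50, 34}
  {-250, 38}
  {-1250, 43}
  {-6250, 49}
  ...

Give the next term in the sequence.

For the first component, ×5 each step: -2, -10, -50, -250, -1250, -6250 → -31250.
Second component — differences are 2, 3, 4, … (increasing by 1 each time): 29, 31, 34, 38, 43, 49 → 56.
So the next term is {-31250, 56}.

{-31250, 56}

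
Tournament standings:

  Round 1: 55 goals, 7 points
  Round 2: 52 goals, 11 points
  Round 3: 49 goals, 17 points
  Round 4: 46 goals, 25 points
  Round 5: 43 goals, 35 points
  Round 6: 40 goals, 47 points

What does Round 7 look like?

For the goals, −3 each step: 55, 52, 49, 46, 43, 40 → 37.
Points: 7, 11, 17, 25, 35, 47 → 61 (differences are 4, 6, 8, … (increasing by 2 each time)).
Combining the parts gives 37 goals, 61 points.

37 goals, 61 points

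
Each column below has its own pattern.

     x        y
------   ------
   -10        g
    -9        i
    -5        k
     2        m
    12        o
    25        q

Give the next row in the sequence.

Column x — differences are 1, 4, 7, … (increasing by 3 each time): -10, -9, -5, 2, 12, 25 → 41.
Column y: letters move forward 2 places in the alphabet, so g, i, k, m, o, q → s.
Combining the parts gives 41  s.

41  s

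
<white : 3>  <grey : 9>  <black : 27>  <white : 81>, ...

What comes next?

<grey : 243>

Shade: repeats white → grey → black, so white, grey, black, white → grey.
Second value goes 3, 9, 27, 81 → 243 (×3 each step).
Combining the parts gives <grey : 243>.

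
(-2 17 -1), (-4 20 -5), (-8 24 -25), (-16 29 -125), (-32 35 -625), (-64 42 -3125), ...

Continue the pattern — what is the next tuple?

(-128 50 -15625)

First component: ×2 each step; -2, -4, -8, -16, -32, -64 → -128.
For the second component, differences are 3, 4, 5, … (increasing by 1 each time): 17, 20, 24, 29, 35, 42 → 50.
Third component: ×5 each step, so -1, -5, -25, -125, -625, -3125 → -15625.
Putting it together: (-128 50 -15625).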